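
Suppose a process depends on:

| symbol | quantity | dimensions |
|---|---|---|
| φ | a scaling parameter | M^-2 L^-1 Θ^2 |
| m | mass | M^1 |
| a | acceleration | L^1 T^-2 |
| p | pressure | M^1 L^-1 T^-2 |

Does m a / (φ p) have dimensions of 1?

no

Sum the exponent of each base dimension across the product:
  M: −[φ]_M + [m]_M + [a]_M − [p]_M = −(-2) + (1) + (0) − (1) = 2
  L: −[φ]_L + [m]_L + [a]_L − [p]_L = −(-1) + (0) + (1) − (-1) = 3
  T: −[φ]_T + [m]_T + [a]_T − [p]_T = −(0) + (0) + (-2) − (-2) = 0
  Θ: −[φ]_Θ + [m]_Θ + [a]_Θ − [p]_Θ = −(2) + (0) + (0) − (0) = -2
Net dimensions [M² L³ Θ⁻²] ≠ [1] — not dimensionless.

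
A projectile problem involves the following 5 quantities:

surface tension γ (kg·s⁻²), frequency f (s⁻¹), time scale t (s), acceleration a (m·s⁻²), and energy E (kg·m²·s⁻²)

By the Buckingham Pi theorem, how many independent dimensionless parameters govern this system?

There are 5 variables and 3 base dimensions (M, L, T).
The dimension matrix has rank 3.
Independent dimensionless groups: 5 − 3 = 2.

2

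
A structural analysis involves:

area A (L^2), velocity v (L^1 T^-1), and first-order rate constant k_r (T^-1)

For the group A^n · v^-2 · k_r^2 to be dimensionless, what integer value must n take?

1

Balance the L exponent: (2)·n from A, plus −2·(1) + 2·(0) = -2 from the rest, must sum to zero.
2n − 2 = 0, so n = 1.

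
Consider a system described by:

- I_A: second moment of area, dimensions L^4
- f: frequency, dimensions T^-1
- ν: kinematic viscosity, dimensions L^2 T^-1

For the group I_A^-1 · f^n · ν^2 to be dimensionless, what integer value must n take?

Balance the T exponent: (-1)·n from f, plus −(0) + 2·(-1) = -2 from the rest, must sum to zero.
−n − 2 = 0, so n = -2.

-2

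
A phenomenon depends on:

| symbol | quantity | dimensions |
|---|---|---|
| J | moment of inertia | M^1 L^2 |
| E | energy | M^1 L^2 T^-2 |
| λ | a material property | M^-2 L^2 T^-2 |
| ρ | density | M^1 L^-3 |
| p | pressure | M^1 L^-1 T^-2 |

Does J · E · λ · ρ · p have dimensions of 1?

Sum the exponent of each base dimension across the product:
  M: [J]_M + [E]_M + [λ]_M + [ρ]_M + [p]_M = (1) + (1) + (-2) + (1) + (1) = 2
  L: [J]_L + [E]_L + [λ]_L + [ρ]_L + [p]_L = (2) + (2) + (2) + (-3) + (-1) = 2
  T: [J]_T + [E]_T + [λ]_T + [ρ]_T + [p]_T = (0) + (-2) + (-2) + (0) + (-2) = -6
Net dimensions [M² L² T⁻⁶] ≠ [1] — not dimensionless.

no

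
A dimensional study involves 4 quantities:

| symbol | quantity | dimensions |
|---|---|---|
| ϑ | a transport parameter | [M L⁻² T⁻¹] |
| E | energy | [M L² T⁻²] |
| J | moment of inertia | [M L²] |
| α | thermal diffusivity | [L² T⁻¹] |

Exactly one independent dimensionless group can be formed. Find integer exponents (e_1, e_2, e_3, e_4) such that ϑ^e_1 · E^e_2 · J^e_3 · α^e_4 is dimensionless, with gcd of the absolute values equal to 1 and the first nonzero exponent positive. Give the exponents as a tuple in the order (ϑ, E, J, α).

M: e_1·(1) + e_2·(1) + e_3·(1) + e_4·(0) = 0
L: e_1·(-2) + e_2·(2) + e_3·(2) + e_4·(2) = 0
T: e_1·(-1) + e_2·(-2) + e_3·(0) + e_4·(-1) = 0
Solving this homogeneous linear system for the smallest-integer solution (first nonzero entry positive) gives (2, -3, 1, 4).

(2, -3, 1, 4)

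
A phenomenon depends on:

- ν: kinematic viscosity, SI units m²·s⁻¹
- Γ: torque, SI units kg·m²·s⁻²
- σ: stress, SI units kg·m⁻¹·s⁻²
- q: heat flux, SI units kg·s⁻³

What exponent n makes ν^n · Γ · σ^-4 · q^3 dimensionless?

Balance the L exponent: (2)·n from ν, plus (2) − 4·(-1) + 3·(0) = 6 from the rest, must sum to zero.
2n + 6 = 0, so n = -3.

-3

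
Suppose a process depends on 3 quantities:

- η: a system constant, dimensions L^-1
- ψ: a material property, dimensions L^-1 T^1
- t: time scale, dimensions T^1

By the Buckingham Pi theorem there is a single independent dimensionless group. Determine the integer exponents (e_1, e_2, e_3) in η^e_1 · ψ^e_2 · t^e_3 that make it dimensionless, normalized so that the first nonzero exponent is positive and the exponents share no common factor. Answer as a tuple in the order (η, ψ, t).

L: e_1·(-1) + e_2·(-1) + e_3·(0) = 0
T: e_1·(0) + e_2·(1) + e_3·(1) = 0
Solving this homogeneous linear system for the smallest-integer solution (first nonzero entry positive) gives (1, -1, 1).

(1, -1, 1)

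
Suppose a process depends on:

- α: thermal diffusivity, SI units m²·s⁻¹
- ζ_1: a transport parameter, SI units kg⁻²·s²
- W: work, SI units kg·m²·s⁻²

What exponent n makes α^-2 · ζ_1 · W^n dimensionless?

Balance the M exponent: (1)·n from W, plus −2·(0) + (-2) = -2 from the rest, must sum to zero.
n − 2 = 0, so n = 2.

2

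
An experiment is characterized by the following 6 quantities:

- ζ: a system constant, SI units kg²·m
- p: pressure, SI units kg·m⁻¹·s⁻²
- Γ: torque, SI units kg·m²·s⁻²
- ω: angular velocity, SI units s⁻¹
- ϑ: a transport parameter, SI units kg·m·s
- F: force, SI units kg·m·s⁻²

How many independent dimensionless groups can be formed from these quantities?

There are 6 variables and 3 base dimensions (M, L, T).
The dimension matrix has rank 3.
Independent dimensionless groups: 6 − 3 = 3.

3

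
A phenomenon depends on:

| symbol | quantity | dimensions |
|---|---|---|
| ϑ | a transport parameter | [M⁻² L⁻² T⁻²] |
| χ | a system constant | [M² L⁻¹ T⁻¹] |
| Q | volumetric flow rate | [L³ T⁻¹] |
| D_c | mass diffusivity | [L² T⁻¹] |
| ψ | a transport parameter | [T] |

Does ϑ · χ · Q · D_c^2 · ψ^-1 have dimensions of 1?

Sum the exponent of each base dimension across the product:
  M: [ϑ]_M + [χ]_M + [Q]_M + 2·[D_c]_M − [ψ]_M = (-2) + (2) + (0) + 2·(0) − (0) = 0
  L: [ϑ]_L + [χ]_L + [Q]_L + 2·[D_c]_L − [ψ]_L = (-2) + (-1) + (3) + 2·(2) − (0) = 4
  T: [ϑ]_T + [χ]_T + [Q]_T + 2·[D_c]_T − [ψ]_T = (-2) + (-1) + (-1) + 2·(-1) − (1) = -7
Net dimensions [L⁴ T⁻⁷] ≠ [1] — not dimensionless.

no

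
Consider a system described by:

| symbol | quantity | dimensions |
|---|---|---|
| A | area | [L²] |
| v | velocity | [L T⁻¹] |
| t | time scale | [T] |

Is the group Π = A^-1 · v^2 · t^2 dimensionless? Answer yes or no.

yes

Sum the exponent of each base dimension across the product:
  M: −[A]_M + 2·[v]_M + 2·[t]_M = −(0) + 2·(0) + 2·(0) = 0
  L: −[A]_L + 2·[v]_L + 2·[t]_L = −(2) + 2·(1) + 2·(0) = 0
  T: −[A]_T + 2·[v]_T + 2·[t]_T = −(0) + 2·(-1) + 2·(1) = 0
All base exponents vanish — dimensionless.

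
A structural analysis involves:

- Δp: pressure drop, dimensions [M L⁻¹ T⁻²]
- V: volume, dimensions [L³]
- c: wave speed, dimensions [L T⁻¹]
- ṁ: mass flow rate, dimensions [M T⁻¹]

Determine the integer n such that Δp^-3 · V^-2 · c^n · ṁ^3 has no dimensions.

Balance the L exponent: (1)·n from c, plus −3·(-1) − 2·(3) + 3·(0) = -3 from the rest, must sum to zero.
n − 3 = 0, so n = 3.

3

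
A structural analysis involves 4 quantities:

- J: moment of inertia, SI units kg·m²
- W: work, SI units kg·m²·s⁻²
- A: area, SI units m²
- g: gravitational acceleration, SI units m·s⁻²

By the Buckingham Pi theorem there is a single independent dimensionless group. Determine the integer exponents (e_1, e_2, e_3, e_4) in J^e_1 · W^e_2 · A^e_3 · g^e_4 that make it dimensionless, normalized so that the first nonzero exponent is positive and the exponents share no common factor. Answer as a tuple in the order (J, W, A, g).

(2, -2, -1, 2)

M: e_1·(1) + e_2·(1) + e_3·(0) + e_4·(0) = 0
L: e_1·(2) + e_2·(2) + e_3·(2) + e_4·(1) = 0
T: e_1·(0) + e_2·(-2) + e_3·(0) + e_4·(-2) = 0
Solving this homogeneous linear system for the smallest-integer solution (first nonzero entry positive) gives (2, -2, -1, 2).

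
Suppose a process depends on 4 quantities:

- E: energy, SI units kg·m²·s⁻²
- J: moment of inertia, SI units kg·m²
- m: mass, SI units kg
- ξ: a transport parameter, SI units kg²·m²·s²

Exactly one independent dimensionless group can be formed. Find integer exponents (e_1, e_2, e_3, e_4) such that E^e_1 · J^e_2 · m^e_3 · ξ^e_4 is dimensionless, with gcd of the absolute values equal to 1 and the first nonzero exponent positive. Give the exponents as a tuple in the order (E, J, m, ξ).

M: e_1·(1) + e_2·(1) + e_3·(1) + e_4·(2) = 0
L: e_1·(2) + e_2·(2) + e_3·(0) + e_4·(2) = 0
T: e_1·(-2) + e_2·(0) + e_3·(0) + e_4·(2) = 0
Solving this homogeneous linear system for the smallest-integer solution (first nonzero entry positive) gives (1, -2, -1, 1).

(1, -2, -1, 1)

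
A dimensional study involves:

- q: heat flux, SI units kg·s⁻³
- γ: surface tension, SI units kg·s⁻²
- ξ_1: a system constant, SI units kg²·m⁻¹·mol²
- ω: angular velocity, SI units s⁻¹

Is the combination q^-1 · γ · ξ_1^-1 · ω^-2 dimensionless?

Sum the exponent of each base dimension across the product:
  M: −[q]_M + [γ]_M − [ξ_1]_M − 2·[ω]_M = −(1) + (1) − (2) − 2·(0) = -2
  L: −[q]_L + [γ]_L − [ξ_1]_L − 2·[ω]_L = −(0) + (0) − (-1) − 2·(0) = 1
  T: −[q]_T + [γ]_T − [ξ_1]_T − 2·[ω]_T = −(-3) + (-2) − (0) − 2·(-1) = 3
  N: −[q]_N + [γ]_N − [ξ_1]_N − 2·[ω]_N = −(0) + (0) − (2) − 2·(0) = -2
Net dimensions [M⁻² L T³ N⁻²] ≠ [1] — not dimensionless.

no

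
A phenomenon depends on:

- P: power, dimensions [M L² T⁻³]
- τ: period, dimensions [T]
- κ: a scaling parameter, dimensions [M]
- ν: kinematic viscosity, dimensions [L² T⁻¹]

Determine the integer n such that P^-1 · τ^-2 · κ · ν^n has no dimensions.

1

Balance the L exponent: (2)·n from ν, plus −(2) − 2·(0) + (0) = -2 from the rest, must sum to zero.
2n − 2 = 0, so n = 1.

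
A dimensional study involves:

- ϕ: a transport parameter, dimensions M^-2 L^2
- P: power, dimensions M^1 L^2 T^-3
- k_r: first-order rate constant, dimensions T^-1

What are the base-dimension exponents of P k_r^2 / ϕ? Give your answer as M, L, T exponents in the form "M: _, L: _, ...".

Collect each base-dimension exponent across the product:
  M: −(-2) + (1) + 2·(0) = 3
  L: −(2) + (2) + 2·(0) = 0
  T: −(0) + (-3) + 2·(-1) = -5
So the dimensions are [M³ T⁻⁵].

M: 3, L: 0, T: -5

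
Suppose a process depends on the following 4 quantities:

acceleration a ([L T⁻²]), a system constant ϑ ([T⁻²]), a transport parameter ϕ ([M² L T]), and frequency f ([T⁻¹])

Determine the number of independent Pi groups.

1

There are 4 variables and 3 base dimensions (M, L, T).
The dimension matrix has rank 3.
Independent dimensionless groups: 4 − 3 = 1.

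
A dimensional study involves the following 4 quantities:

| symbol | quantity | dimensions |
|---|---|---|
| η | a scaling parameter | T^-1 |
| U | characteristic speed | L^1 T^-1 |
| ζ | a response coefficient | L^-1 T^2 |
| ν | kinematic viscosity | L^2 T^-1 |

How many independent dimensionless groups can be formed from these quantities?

There are 4 variables and 2 base dimensions (L, T).
The dimension matrix has rank 2.
Independent dimensionless groups: 4 − 2 = 2.

2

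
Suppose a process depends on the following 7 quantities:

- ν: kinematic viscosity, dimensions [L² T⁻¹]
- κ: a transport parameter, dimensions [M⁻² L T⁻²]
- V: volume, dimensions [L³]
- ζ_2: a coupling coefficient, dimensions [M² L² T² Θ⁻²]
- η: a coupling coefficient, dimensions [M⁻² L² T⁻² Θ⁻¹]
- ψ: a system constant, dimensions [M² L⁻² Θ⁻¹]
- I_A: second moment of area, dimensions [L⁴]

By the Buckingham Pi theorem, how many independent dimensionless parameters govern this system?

There are 7 variables and 4 base dimensions (M, L, T, Θ).
The dimension matrix has rank 4.
Independent dimensionless groups: 7 − 4 = 3.

3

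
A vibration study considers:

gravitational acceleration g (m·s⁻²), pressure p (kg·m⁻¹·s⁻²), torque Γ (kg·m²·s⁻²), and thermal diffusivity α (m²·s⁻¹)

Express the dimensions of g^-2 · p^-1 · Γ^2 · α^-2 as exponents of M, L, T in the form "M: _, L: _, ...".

Collect each base-dimension exponent across the product:
  M: −2·(0) − (1) + 2·(1) − 2·(0) = 1
  L: −2·(1) − (-1) + 2·(2) − 2·(2) = -1
  T: −2·(-2) − (-2) + 2·(-2) − 2·(-1) = 4
So the dimensions are [M L⁻¹ T⁴].

M: 1, L: -1, T: 4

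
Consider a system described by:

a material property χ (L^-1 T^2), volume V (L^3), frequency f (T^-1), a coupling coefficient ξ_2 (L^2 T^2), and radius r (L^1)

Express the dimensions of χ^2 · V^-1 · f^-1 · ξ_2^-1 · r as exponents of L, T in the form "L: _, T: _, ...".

L: -6, T: 3

Collect each base-dimension exponent across the product:
  L: 2·(-1) − (3) − (0) − (2) + (1) = -6
  T: 2·(2) − (0) − (-1) − (2) + (0) = 3
So the dimensions are [L⁻⁶ T³].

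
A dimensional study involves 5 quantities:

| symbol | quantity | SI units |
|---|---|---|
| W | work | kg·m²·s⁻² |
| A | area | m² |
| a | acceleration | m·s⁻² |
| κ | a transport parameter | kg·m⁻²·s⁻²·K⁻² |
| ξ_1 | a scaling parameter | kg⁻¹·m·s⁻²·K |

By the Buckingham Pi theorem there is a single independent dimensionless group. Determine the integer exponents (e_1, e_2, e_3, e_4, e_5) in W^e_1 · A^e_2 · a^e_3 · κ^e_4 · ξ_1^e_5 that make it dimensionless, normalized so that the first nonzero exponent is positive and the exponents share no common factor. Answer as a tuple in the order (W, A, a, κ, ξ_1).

M: e_1·(1) + e_2·(0) + e_3·(0) + e_4·(1) + e_5·(-1) = 0
L: e_1·(2) + e_2·(2) + e_3·(1) + e_4·(-2) + e_5·(1) = 0
T: e_1·(-2) + e_2·(0) + e_3·(-2) + e_4·(-2) + e_5·(-2) = 0
Θ: e_1·(0) + e_2·(0) + e_3·(0) + e_4·(-2) + e_5·(1) = 0
Solving this homogeneous linear system for the smallest-integer solution (first nonzero entry positive) gives (1, 1, -4, 1, 2).

(1, 1, -4, 1, 2)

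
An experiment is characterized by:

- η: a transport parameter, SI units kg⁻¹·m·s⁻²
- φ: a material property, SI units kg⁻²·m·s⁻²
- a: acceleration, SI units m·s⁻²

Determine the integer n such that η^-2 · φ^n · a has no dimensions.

1

Balance the M exponent: (-2)·n from φ, plus −2·(-1) + (0) = 2 from the rest, must sum to zero.
-2n + 2 = 0, so n = 1.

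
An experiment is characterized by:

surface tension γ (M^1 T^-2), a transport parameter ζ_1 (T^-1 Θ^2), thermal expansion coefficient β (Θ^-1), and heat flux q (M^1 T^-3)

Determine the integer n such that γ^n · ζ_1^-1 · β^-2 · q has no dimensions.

-1

Balance the M exponent: (1)·n from γ, plus −(0) − 2·(0) + (1) = 1 from the rest, must sum to zero.
n + 1 = 0, so n = -1.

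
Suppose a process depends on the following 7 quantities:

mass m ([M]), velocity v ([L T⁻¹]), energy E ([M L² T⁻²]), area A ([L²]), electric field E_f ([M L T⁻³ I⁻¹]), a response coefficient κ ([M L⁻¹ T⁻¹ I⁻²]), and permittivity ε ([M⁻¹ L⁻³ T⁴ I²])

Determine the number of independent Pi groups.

There are 7 variables and 4 base dimensions (M, L, T, I).
The dimension matrix has rank 4.
Independent dimensionless groups: 7 − 4 = 3.

3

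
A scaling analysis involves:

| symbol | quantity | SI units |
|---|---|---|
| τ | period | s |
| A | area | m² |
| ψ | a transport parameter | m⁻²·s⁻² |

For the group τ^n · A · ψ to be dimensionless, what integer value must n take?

2

Balance the T exponent: (1)·n from τ, plus (0) + (-2) = -2 from the rest, must sum to zero.
n − 2 = 0, so n = 2.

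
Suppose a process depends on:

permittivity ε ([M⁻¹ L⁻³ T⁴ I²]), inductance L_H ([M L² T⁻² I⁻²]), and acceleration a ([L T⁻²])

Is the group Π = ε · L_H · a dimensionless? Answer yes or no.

yes

Sum the exponent of each base dimension across the product:
  M: [ε]_M + [L_H]_M + [a]_M = (-1) + (1) + (0) = 0
  L: [ε]_L + [L_H]_L + [a]_L = (-3) + (2) + (1) = 0
  T: [ε]_T + [L_H]_T + [a]_T = (4) + (-2) + (-2) = 0
  I: [ε]_I + [L_H]_I + [a]_I = (2) + (-2) + (0) = 0
All base exponents vanish — dimensionless.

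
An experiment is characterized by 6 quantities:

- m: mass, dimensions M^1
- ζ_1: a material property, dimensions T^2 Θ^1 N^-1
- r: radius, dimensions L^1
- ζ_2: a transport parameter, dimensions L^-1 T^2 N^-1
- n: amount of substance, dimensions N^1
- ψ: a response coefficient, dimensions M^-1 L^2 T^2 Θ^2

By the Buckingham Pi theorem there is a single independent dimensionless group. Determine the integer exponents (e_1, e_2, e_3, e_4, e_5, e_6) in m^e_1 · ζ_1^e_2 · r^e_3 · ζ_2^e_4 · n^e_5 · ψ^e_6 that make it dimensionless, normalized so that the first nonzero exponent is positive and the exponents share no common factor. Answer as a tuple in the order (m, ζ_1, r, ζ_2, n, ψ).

(1, -2, -1, 1, -1, 1)

M: e_1·(1) + e_2·(0) + e_3·(0) + e_4·(0) + e_5·(0) + e_6·(-1) = 0
L: e_1·(0) + e_2·(0) + e_3·(1) + e_4·(-1) + e_5·(0) + e_6·(2) = 0
T: e_1·(0) + e_2·(2) + e_3·(0) + e_4·(2) + e_5·(0) + e_6·(2) = 0
Θ: e_1·(0) + e_2·(1) + e_3·(0) + e_4·(0) + e_5·(0) + e_6·(2) = 0
N: e_1·(0) + e_2·(-1) + e_3·(0) + e_4·(-1) + e_5·(1) + e_6·(0) = 0
Solving this homogeneous linear system for the smallest-integer solution (first nonzero entry positive) gives (1, -2, -1, 1, -1, 1).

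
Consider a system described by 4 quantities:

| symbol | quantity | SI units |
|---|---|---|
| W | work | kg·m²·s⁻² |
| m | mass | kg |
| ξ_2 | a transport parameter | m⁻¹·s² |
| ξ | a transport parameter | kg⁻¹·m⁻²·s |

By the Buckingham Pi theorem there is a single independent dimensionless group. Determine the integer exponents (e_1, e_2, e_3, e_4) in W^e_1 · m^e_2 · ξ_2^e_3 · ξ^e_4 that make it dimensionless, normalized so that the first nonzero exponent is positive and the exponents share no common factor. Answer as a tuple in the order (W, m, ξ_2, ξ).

M: e_1·(1) + e_2·(1) + e_3·(0) + e_4·(-1) = 0
L: e_1·(2) + e_2·(0) + e_3·(-1) + e_4·(-2) = 0
T: e_1·(-2) + e_2·(0) + e_3·(2) + e_4·(1) = 0
Solving this homogeneous linear system for the smallest-integer solution (first nonzero entry positive) gives (3, -1, 2, 2).

(3, -1, 2, 2)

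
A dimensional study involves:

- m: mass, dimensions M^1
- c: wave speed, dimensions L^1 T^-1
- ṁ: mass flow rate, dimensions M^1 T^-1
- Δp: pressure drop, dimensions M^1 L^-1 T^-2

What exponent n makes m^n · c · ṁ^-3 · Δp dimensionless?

2

Balance the M exponent: (1)·n from m, plus (0) − 3·(1) + (1) = -2 from the rest, must sum to zero.
n − 2 = 0, so n = 2.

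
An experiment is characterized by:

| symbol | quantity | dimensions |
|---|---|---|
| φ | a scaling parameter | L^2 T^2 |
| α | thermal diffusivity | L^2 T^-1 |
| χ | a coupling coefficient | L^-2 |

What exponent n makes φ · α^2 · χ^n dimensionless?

Balance the L exponent: (-2)·n from χ, plus (2) + 2·(2) = 6 from the rest, must sum to zero.
-2n + 6 = 0, so n = 3.

3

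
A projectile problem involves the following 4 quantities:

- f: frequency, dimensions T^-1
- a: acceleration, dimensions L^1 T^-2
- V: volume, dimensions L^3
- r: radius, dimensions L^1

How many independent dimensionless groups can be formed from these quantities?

There are 4 variables and 2 base dimensions (L, T).
The dimension matrix has rank 2.
Independent dimensionless groups: 4 − 2 = 2.

2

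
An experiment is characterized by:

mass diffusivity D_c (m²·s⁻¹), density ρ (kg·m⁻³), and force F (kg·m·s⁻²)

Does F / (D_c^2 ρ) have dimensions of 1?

yes

Sum the exponent of each base dimension across the product:
  M: −2·[D_c]_M − [ρ]_M + [F]_M = −2·(0) − (1) + (1) = 0
  L: −2·[D_c]_L − [ρ]_L + [F]_L = −2·(2) − (-3) + (1) = 0
  T: −2·[D_c]_T − [ρ]_T + [F]_T = −2·(-1) − (0) + (-2) = 0
All base exponents vanish — dimensionless.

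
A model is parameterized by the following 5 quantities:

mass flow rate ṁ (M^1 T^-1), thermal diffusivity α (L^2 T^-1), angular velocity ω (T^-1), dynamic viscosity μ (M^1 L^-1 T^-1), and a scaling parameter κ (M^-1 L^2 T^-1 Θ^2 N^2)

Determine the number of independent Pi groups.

There are 5 variables and 5 base dimensions (M, L, T, Θ, N).
The dimension matrix has rank 4 (less than 5: the dimension vectors are linearly dependent).
Independent dimensionless groups: 5 − 4 = 1.

1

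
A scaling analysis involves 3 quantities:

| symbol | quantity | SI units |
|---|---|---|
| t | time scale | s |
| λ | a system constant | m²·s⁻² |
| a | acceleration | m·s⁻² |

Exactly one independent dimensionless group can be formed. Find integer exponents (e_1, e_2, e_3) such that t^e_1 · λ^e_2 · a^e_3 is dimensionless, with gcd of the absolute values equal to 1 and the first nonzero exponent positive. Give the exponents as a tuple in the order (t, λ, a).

L: e_1·(0) + e_2·(2) + e_3·(1) = 0
T: e_1·(1) + e_2·(-2) + e_3·(-2) = 0
Solving this homogeneous linear system for the smallest-integer solution (first nonzero entry positive) gives (2, -1, 2).

(2, -1, 2)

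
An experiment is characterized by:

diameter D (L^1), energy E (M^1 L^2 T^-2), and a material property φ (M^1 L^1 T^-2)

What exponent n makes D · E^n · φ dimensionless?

-1

Balance the M exponent: (1)·n from E, plus (0) + (1) = 1 from the rest, must sum to zero.
n + 1 = 0, so n = -1.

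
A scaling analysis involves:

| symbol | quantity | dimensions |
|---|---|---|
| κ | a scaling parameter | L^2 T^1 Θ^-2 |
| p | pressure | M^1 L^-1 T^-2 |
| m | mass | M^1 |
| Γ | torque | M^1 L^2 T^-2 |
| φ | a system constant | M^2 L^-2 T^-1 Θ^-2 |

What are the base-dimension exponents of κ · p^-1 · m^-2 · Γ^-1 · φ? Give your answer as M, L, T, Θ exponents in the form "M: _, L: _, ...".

Collect each base-dimension exponent across the product:
  M: (0) − (1) − 2·(1) − (1) + (2) = -2
  L: (2) − (-1) − 2·(0) − (2) + (-2) = -1
  T: (1) − (-2) − 2·(0) − (-2) + (-1) = 4
  Θ: (-2) − (0) − 2·(0) − (0) + (-2) = -4
So the dimensions are [M⁻² L⁻¹ T⁴ Θ⁻⁴].

M: -2, L: -1, T: 4, Θ: -4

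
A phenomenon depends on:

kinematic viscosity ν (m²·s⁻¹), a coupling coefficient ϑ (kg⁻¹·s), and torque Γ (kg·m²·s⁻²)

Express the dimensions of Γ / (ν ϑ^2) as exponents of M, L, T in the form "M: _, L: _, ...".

M: 3, L: 0, T: -3

Collect each base-dimension exponent across the product:
  M: −(0) − 2·(-1) + (1) = 3
  L: −(2) − 2·(0) + (2) = 0
  T: −(-1) − 2·(1) + (-2) = -3
So the dimensions are [M³ T⁻³].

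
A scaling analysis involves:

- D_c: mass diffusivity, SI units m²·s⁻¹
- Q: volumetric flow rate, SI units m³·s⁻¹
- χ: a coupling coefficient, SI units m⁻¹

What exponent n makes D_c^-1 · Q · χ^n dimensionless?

1

Balance the L exponent: (-1)·n from χ, plus −(2) + (3) = 1 from the rest, must sum to zero.
−n + 1 = 0, so n = 1.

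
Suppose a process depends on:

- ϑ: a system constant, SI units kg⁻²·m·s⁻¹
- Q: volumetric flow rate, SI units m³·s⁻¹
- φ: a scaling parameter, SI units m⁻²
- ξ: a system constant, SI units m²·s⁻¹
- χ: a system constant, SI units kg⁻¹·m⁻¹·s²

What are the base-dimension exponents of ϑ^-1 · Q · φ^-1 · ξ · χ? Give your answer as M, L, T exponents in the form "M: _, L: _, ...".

Collect each base-dimension exponent across the product:
  M: −(-2) + (0) − (0) + (0) + (-1) = 1
  L: −(1) + (3) − (-2) + (2) + (-1) = 5
  T: −(-1) + (-1) − (0) + (-1) + (2) = 1
So the dimensions are [M L⁵ T].

M: 1, L: 5, T: 1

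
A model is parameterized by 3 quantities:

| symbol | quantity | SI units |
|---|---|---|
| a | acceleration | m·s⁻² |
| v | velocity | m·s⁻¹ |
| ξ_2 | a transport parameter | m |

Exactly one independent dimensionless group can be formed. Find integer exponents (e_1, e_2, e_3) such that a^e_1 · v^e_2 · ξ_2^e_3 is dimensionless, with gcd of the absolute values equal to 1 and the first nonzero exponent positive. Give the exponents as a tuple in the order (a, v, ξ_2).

(1, -2, 1)

L: e_1·(1) + e_2·(1) + e_3·(1) = 0
T: e_1·(-2) + e_2·(-1) + e_3·(0) = 0
Solving this homogeneous linear system for the smallest-integer solution (first nonzero entry positive) gives (1, -2, 1).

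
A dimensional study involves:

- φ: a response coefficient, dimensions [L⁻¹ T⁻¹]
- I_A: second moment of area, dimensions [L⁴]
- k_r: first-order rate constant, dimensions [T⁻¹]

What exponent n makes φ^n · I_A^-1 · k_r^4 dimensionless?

Balance the L exponent: (-1)·n from φ, plus −(4) + 4·(0) = -4 from the rest, must sum to zero.
−n − 4 = 0, so n = -4.

-4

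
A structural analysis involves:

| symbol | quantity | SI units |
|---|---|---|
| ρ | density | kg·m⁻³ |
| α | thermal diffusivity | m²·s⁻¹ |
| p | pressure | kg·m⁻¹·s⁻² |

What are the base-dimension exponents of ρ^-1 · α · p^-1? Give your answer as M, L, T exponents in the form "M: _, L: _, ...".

M: -2, L: 6, T: 1

Collect each base-dimension exponent across the product:
  M: −(1) + (0) − (1) = -2
  L: −(-3) + (2) − (-1) = 6
  T: −(0) + (-1) − (-2) = 1
So the dimensions are [M⁻² L⁶ T].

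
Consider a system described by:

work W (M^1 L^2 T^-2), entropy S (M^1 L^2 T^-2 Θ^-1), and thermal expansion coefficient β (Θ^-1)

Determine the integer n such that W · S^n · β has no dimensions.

Balance the M exponent: (1)·n from S, plus (1) + (0) = 1 from the rest, must sum to zero.
n + 1 = 0, so n = -1.

-1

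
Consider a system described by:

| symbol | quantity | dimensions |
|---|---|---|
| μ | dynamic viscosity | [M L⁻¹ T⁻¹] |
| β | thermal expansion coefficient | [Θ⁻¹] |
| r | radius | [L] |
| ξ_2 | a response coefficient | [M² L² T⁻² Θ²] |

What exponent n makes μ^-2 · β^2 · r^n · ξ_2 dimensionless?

-4

Balance the L exponent: (1)·n from r, plus −2·(-1) + 2·(0) + (2) = 4 from the rest, must sum to zero.
n + 4 = 0, so n = -4.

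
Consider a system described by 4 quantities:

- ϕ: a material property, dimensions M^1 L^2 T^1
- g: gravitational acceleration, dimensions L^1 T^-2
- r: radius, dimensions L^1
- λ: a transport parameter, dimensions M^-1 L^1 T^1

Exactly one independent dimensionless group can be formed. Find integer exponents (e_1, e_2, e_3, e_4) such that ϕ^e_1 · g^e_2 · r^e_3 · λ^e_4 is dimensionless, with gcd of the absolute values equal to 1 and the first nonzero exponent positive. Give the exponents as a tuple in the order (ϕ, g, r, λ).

(1, 1, -4, 1)

M: e_1·(1) + e_2·(0) + e_3·(0) + e_4·(-1) = 0
L: e_1·(2) + e_2·(1) + e_3·(1) + e_4·(1) = 0
T: e_1·(1) + e_2·(-2) + e_3·(0) + e_4·(1) = 0
Solving this homogeneous linear system for the smallest-integer solution (first nonzero entry positive) gives (1, 1, -4, 1).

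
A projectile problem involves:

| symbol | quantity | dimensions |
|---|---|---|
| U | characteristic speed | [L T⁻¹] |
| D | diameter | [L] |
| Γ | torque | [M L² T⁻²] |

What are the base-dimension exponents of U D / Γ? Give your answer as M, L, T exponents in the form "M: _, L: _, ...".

Collect each base-dimension exponent across the product:
  M: (0) + (0) − (1) = -1
  L: (1) + (1) − (2) = 0
  T: (-1) + (0) − (-2) = 1
So the dimensions are [M⁻¹ T].

M: -1, L: 0, T: 1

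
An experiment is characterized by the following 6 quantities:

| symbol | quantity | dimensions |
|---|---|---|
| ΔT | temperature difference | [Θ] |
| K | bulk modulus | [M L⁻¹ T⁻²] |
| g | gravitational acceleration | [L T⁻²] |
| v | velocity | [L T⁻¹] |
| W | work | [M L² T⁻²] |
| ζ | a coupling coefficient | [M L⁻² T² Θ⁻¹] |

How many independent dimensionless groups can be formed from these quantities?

2

There are 6 variables and 4 base dimensions (M, L, T, Θ).
The dimension matrix has rank 4.
Independent dimensionless groups: 6 − 4 = 2.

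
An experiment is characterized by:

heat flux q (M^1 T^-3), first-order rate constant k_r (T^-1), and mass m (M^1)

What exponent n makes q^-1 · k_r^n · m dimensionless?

Balance the T exponent: (-1)·n from k_r, plus −(-3) + (0) = 3 from the rest, must sum to zero.
−n + 3 = 0, so n = 3.

3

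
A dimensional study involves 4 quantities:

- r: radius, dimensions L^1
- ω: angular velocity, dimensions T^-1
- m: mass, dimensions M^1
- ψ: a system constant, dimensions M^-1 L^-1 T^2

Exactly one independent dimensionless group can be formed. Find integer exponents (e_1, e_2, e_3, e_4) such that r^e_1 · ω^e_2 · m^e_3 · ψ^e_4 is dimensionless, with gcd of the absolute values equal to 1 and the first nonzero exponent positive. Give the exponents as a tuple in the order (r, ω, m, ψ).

(1, 2, 1, 1)

M: e_1·(0) + e_2·(0) + e_3·(1) + e_4·(-1) = 0
L: e_1·(1) + e_2·(0) + e_3·(0) + e_4·(-1) = 0
T: e_1·(0) + e_2·(-1) + e_3·(0) + e_4·(2) = 0
Solving this homogeneous linear system for the smallest-integer solution (first nonzero entry positive) gives (1, 2, 1, 1).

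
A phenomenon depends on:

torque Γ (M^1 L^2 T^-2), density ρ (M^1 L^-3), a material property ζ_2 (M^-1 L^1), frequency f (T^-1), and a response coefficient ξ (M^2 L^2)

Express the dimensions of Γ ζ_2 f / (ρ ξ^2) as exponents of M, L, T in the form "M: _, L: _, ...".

Collect each base-dimension exponent across the product:
  M: (1) − (1) + (-1) + (0) − 2·(2) = -5
  L: (2) − (-3) + (1) + (0) − 2·(2) = 2
  T: (-2) − (0) + (0) + (-1) − 2·(0) = -3
So the dimensions are [M⁻⁵ L² T⁻³].

M: -5, L: 2, T: -3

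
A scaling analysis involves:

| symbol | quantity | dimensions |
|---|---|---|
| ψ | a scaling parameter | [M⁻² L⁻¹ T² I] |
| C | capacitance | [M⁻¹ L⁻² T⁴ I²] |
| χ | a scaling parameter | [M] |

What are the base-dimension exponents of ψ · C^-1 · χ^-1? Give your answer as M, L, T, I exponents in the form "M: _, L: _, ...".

M: -2, L: 1, T: -2, I: -1

Collect each base-dimension exponent across the product:
  M: (-2) − (-1) − (1) = -2
  L: (-1) − (-2) − (0) = 1
  T: (2) − (4) − (0) = -2
  I: (1) − (2) − (0) = -1
So the dimensions are [M⁻² L T⁻² I⁻¹].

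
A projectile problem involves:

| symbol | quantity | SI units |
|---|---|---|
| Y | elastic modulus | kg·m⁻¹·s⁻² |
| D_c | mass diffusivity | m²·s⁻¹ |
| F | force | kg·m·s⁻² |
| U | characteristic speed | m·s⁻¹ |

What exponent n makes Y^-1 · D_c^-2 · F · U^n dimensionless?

2

Balance the L exponent: (1)·n from U, plus −(-1) − 2·(2) + (1) = -2 from the rest, must sum to zero.
n − 2 = 0, so n = 2.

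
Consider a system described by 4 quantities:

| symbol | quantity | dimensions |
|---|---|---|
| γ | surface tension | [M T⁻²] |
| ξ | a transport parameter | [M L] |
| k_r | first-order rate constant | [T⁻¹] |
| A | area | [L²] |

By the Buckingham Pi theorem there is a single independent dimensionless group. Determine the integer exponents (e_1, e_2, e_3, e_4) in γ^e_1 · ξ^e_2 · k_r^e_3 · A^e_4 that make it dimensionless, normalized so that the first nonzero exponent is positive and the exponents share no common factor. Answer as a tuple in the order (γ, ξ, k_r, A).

M: e_1·(1) + e_2·(1) + e_3·(0) + e_4·(0) = 0
L: e_1·(0) + e_2·(1) + e_3·(0) + e_4·(2) = 0
T: e_1·(-2) + e_2·(0) + e_3·(-1) + e_4·(0) = 0
Solving this homogeneous linear system for the smallest-integer solution (first nonzero entry positive) gives (2, -2, -4, 1).

(2, -2, -4, 1)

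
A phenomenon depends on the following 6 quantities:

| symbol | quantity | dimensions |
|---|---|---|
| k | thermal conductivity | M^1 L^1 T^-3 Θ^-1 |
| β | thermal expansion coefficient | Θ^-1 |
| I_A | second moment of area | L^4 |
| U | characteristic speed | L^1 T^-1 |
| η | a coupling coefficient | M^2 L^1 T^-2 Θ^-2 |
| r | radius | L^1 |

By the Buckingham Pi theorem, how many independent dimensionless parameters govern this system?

There are 6 variables and 4 base dimensions (M, L, T, Θ).
The dimension matrix has rank 4.
Independent dimensionless groups: 6 − 4 = 2.

2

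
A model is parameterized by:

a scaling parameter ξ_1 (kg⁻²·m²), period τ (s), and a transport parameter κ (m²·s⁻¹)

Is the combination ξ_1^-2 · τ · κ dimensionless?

no

Sum the exponent of each base dimension across the product:
  M: −2·[ξ_1]_M + [τ]_M + [κ]_M = −2·(-2) + (0) + (0) = 4
  L: −2·[ξ_1]_L + [τ]_L + [κ]_L = −2·(2) + (0) + (2) = -2
  T: −2·[ξ_1]_T + [τ]_T + [κ]_T = −2·(0) + (1) + (-1) = 0
Net dimensions [M⁴ L⁻²] ≠ [1] — not dimensionless.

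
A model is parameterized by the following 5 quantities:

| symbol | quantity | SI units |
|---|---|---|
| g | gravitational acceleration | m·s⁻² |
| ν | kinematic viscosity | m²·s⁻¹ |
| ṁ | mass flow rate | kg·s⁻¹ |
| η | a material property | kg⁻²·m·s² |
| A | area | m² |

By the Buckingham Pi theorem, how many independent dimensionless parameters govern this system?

There are 5 variables and 3 base dimensions (M, L, T).
The dimension matrix has rank 3.
Independent dimensionless groups: 5 − 3 = 2.

2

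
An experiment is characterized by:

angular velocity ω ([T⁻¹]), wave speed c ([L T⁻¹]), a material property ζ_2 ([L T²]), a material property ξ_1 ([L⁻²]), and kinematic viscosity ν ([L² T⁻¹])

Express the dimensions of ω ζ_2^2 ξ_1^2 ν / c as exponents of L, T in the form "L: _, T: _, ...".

L: -1, T: 3

Collect each base-dimension exponent across the product:
  L: (0) − (1) + 2·(1) + 2·(-2) + (2) = -1
  T: (-1) − (-1) + 2·(2) + 2·(0) + (-1) = 3
So the dimensions are [L⁻¹ T³].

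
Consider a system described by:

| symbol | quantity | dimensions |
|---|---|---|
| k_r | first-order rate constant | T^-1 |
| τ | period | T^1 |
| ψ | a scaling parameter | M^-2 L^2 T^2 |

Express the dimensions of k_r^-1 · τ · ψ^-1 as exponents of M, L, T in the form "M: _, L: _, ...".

Collect each base-dimension exponent across the product:
  M: −(0) + (0) − (-2) = 2
  L: −(0) + (0) − (2) = -2
  T: −(-1) + (1) − (2) = 0
So the dimensions are [M² L⁻²].

M: 2, L: -2, T: 0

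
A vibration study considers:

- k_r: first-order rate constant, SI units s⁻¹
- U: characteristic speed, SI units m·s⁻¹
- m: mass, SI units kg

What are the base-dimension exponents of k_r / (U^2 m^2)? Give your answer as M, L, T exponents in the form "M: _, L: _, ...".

M: -2, L: -2, T: 1

Collect each base-dimension exponent across the product:
  M: (0) − 2·(0) − 2·(1) = -2
  L: (0) − 2·(1) − 2·(0) = -2
  T: (-1) − 2·(-1) − 2·(0) = 1
So the dimensions are [M⁻² L⁻² T].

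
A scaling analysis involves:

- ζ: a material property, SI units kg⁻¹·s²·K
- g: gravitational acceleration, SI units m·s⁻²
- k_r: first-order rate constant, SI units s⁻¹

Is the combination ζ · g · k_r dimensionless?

no

Sum the exponent of each base dimension across the product:
  M: [ζ]_M + [g]_M + [k_r]_M = (-1) + (0) + (0) = -1
  L: [ζ]_L + [g]_L + [k_r]_L = (0) + (1) + (0) = 1
  T: [ζ]_T + [g]_T + [k_r]_T = (2) + (-2) + (-1) = -1
  Θ: [ζ]_Θ + [g]_Θ + [k_r]_Θ = (1) + (0) + (0) = 1
Net dimensions [M⁻¹ L T⁻¹ Θ] ≠ [1] — not dimensionless.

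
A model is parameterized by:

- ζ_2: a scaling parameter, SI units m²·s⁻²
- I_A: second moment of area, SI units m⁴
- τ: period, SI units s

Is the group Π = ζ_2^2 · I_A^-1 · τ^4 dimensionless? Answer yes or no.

Sum the exponent of each base dimension across the product:
  L: 2·[ζ_2]_L − [I_A]_L + 4·[τ]_L = 2·(2) − (4) + 4·(0) = 0
  T: 2·[ζ_2]_T − [I_A]_T + 4·[τ]_T = 2·(-2) − (0) + 4·(1) = 0
All base exponents vanish — dimensionless.

yes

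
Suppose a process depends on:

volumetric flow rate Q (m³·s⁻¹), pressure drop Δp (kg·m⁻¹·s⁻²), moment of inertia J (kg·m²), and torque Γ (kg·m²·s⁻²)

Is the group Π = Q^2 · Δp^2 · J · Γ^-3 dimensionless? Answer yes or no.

Sum the exponent of each base dimension across the product:
  M: 2·[Q]_M + 2·[Δp]_M + [J]_M − 3·[Γ]_M = 2·(0) + 2·(1) + (1) − 3·(1) = 0
  L: 2·[Q]_L + 2·[Δp]_L + [J]_L − 3·[Γ]_L = 2·(3) + 2·(-1) + (2) − 3·(2) = 0
  T: 2·[Q]_T + 2·[Δp]_T + [J]_T − 3·[Γ]_T = 2·(-1) + 2·(-2) + (0) − 3·(-2) = 0
All base exponents vanish — dimensionless.

yes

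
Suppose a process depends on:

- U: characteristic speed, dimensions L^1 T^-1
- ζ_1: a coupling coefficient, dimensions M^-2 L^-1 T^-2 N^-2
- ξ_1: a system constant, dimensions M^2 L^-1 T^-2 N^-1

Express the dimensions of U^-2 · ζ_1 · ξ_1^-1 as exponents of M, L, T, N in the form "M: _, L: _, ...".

M: -4, L: -2, T: 2, N: -1

Collect each base-dimension exponent across the product:
  M: −2·(0) + (-2) − (2) = -4
  L: −2·(1) + (-1) − (-1) = -2
  T: −2·(-1) + (-2) − (-2) = 2
  N: −2·(0) + (-2) − (-1) = -1
So the dimensions are [M⁻⁴ L⁻² T² N⁻¹].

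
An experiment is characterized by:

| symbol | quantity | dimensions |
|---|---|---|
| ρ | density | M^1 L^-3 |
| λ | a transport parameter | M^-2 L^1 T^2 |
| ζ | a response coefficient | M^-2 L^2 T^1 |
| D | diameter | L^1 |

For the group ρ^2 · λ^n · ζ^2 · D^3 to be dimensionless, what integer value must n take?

Balance the M exponent: (-2)·n from λ, plus 2·(1) + 2·(-2) + 3·(0) = -2 from the rest, must sum to zero.
-2n − 2 = 0, so n = -1.

-1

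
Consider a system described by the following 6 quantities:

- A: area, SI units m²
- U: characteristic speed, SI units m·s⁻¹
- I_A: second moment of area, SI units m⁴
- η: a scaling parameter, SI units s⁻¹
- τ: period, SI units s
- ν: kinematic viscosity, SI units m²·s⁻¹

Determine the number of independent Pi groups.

4

There are 6 variables and 2 base dimensions (L, T).
The dimension matrix has rank 2.
Independent dimensionless groups: 6 − 2 = 4.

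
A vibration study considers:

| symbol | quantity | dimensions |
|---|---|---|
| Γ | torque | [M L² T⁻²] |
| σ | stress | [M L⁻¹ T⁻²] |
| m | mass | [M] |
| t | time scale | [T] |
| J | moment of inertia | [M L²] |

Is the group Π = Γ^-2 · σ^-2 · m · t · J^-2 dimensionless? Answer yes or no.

Sum the exponent of each base dimension across the product:
  M: −2·[Γ]_M − 2·[σ]_M + [m]_M + [t]_M − 2·[J]_M = −2·(1) − 2·(1) + (1) + (0) − 2·(1) = -5
  L: −2·[Γ]_L − 2·[σ]_L + [m]_L + [t]_L − 2·[J]_L = −2·(2) − 2·(-1) + (0) + (0) − 2·(2) = -6
  T: −2·[Γ]_T − 2·[σ]_T + [m]_T + [t]_T − 2·[J]_T = −2·(-2) − 2·(-2) + (0) + (1) − 2·(0) = 9
Net dimensions [M⁻⁵ L⁻⁶ T⁹] ≠ [1] — not dimensionless.

no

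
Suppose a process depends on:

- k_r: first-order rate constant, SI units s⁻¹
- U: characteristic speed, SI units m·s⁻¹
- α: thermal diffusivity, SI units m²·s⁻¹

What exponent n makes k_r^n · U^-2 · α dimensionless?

Balance the T exponent: (-1)·n from k_r, plus −2·(-1) + (-1) = 1 from the rest, must sum to zero.
−n + 1 = 0, so n = 1.

1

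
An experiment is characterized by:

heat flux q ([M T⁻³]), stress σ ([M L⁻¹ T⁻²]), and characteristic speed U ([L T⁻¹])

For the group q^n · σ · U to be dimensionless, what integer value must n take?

Balance the M exponent: (1)·n from q, plus (1) + (0) = 1 from the rest, must sum to zero.
n + 1 = 0, so n = -1.

-1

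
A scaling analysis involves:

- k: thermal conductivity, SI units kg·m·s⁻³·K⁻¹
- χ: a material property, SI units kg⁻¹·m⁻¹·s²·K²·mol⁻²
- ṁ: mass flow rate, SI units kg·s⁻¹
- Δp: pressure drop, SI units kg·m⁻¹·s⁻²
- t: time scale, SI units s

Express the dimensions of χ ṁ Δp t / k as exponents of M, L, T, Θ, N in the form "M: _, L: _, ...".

Collect each base-dimension exponent across the product:
  M: −(1) + (-1) + (1) + (1) + (0) = 0
  L: −(1) + (-1) + (0) + (-1) + (0) = -3
  T: −(-3) + (2) + (-1) + (-2) + (1) = 3
  Θ: −(-1) + (2) + (0) + (0) + (0) = 3
  N: −(0) + (-2) + (0) + (0) + (0) = -2
So the dimensions are [L⁻³ T³ Θ³ N⁻²].

M: 0, L: -3, T: 3, Θ: 3, N: -2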